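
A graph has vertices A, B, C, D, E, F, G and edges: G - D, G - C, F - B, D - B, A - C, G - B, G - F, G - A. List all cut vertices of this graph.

Removing G increases the component count from 2 to 3, so G is a cut vertex.
By contrast removing B leaves 2 components; it is not a cut vertex. No other vertex is a cut vertex either.

G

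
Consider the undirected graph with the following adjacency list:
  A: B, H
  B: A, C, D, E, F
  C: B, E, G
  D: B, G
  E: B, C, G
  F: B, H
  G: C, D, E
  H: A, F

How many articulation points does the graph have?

Removing B increases the component count from 1 to 2, so B is a cut vertex.
By contrast removing E leaves 1 component; it is not a cut vertex. No other vertex is a cut vertex either.

1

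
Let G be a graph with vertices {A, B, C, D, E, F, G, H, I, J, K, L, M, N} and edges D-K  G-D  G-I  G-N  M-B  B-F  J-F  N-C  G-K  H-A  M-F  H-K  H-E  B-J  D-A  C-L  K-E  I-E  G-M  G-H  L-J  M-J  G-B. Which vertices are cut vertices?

Removing G increases the component count from 1 to 2, so G is a cut vertex.
By contrast removing D leaves 1 component; it is not a cut vertex. No other vertex is a cut vertex either.

G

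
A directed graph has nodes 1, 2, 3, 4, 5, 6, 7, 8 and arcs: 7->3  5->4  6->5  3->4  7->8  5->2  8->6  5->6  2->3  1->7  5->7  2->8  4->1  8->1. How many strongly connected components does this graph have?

1

{1, 2, 3, 4, 5, 6, 7, 8} are all mutually reachable — one SCC of size 8.
That gives 1 strongly connected component.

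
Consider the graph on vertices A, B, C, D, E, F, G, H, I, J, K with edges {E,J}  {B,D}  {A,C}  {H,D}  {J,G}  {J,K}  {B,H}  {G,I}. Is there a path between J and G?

Yes

From J we can reach E, G, I, J, K, which includes G.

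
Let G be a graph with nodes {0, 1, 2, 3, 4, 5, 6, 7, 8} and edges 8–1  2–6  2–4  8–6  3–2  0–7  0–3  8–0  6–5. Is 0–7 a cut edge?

Removing 0–7 leaves no path between 0 and 7: the component count goes from 1 to 2. So it is a bridge.

Yes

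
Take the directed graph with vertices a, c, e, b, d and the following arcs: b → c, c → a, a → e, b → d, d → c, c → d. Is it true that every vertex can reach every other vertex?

No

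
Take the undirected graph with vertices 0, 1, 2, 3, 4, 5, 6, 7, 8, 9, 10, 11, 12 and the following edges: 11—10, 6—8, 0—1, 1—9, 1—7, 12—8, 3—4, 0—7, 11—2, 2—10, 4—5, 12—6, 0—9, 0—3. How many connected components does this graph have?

Starting from 6 we can reach 6, 8, 12. That is one component of size 3.
Starting from 2 we can reach 2, 10, 11. That is one component of size 3.
Starting from 0 we can reach 0, 1, 3, 4, 5, 7, 9. That is one component of size 7.
Total: 3 components.

3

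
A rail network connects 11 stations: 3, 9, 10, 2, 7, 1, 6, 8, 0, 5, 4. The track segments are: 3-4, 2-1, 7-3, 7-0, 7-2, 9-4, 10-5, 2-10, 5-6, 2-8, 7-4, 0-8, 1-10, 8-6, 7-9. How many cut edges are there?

The edges on the cycle 2-1-10-2 are not bridges since each lies on that cycle.
Every edge lies on some cycle, so there are no bridges.

0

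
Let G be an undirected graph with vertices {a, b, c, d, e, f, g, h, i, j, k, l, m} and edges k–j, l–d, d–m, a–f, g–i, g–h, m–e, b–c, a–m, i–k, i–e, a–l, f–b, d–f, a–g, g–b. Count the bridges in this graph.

4

The edges on the cycle a-l-d-m-a are not bridges since each lies on that cycle.
But removing k–j disconnects k from j; removing g–h disconnects g from h; removing b–c disconnects b from c; removing k–i disconnects k from i — these are bridges.
That makes 4 bridges.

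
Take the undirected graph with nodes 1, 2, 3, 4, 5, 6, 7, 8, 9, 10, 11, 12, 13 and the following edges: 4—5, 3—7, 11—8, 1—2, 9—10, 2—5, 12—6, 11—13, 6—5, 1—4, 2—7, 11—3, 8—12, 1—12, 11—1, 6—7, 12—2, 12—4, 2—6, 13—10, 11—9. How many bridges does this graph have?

The edges on the cycle 11-9-10-13-11 are not bridges since each lies on that cycle.
Every edge lies on some cycle, so there are no bridges.

0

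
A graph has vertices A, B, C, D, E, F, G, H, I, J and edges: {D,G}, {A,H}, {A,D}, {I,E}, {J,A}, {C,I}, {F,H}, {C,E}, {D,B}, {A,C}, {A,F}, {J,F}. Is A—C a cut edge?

Removing A—C leaves no path between A and C: the component count goes from 1 to 2. So it is a bridge.

Yes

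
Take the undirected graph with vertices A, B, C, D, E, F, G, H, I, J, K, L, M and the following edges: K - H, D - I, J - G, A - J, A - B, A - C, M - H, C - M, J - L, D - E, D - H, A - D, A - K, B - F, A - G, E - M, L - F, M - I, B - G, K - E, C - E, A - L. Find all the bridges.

none

The edges on the cycle A-J-G-A are not bridges since each lies on that cycle.
Every edge lies on some cycle, so there are no bridges.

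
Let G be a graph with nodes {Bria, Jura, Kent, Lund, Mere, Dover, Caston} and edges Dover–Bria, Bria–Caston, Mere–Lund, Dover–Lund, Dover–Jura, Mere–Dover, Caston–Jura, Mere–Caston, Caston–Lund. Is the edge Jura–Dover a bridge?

After removing Jura–Dover, the path Jura-Caston-Mere-Dover still connects them, so the edge is not a bridge.

No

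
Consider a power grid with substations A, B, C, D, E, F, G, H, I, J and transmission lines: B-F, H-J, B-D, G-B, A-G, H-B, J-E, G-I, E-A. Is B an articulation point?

Yes

Deleting B raises the number of components from 2 to 4, so B is a cut vertex.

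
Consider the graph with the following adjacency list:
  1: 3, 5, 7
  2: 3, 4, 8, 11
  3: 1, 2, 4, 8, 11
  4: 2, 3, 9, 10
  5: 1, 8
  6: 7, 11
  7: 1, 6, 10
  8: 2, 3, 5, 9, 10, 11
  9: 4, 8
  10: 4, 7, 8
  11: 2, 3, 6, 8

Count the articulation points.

Removing 4, for instance, still leaves 1 component. No single vertex removal increases the component count — the graph has no articulation points.

0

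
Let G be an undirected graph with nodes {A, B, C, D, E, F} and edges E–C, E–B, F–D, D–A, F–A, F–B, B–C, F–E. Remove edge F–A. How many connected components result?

1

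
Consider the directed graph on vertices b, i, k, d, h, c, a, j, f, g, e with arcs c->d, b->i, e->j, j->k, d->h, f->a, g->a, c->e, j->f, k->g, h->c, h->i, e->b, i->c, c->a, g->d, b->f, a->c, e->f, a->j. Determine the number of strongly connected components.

1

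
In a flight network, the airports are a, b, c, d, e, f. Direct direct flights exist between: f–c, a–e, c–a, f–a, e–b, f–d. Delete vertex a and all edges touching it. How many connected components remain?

2

With a gone, the remaining components are: {b, e}; {c, d, f}.
That is 2 components.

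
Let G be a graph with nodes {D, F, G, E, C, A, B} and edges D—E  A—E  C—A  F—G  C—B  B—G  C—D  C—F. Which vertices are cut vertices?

Removing C increases the component count from 1 to 2, so C is a cut vertex.
By contrast removing E leaves 1 component; it is not a cut vertex. No other vertex is a cut vertex either.

C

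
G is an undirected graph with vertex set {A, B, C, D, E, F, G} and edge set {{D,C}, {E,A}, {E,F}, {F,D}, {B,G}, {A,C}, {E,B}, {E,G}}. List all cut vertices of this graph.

E

Removing E increases the component count from 1 to 2, so E is a cut vertex.
By contrast removing A leaves 1 component; it is not a cut vertex. No other vertex is a cut vertex either.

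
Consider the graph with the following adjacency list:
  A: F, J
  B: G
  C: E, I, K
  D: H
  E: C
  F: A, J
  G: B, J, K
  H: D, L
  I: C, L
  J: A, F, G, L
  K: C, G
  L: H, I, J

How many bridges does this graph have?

The edges on the cycle L-I-C-K-G-J-L are not bridges since each lies on that cycle.
But removing H-L disconnects H from L; removing H-D disconnects H from D; removing C-E disconnects C from E; removing G-B disconnects G from B — these are bridges.
That makes 4 bridges.

4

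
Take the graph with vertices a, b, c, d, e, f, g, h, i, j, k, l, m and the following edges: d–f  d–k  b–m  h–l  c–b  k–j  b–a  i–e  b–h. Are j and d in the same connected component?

From j we can reach d, f, j, k, which includes d.

Yes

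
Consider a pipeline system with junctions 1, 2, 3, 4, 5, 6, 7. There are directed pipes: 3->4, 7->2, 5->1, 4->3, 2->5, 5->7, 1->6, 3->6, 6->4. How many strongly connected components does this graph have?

{2, 5, 7} are all mutually reachable — one SCC of size 3.
{3, 4, 6} are all mutually reachable — one SCC of size 3.
{1} is an SCC by itself.
That gives 3 strongly connected components.

3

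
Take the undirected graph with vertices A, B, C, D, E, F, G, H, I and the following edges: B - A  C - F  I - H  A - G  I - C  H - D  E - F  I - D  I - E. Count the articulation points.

2

Removing A increases the component count from 2 to 3, so A is a cut vertex.
Removing I increases the component count from 2 to 3, so I is a cut vertex.
By contrast removing D leaves 2 components; it is not a cut vertex. No other vertex is a cut vertex either.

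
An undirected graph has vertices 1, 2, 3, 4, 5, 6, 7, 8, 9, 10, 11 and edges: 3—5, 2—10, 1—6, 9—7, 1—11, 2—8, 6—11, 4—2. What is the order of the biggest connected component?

Starting from 7 we can reach 7, 9. That is one component of size 2.
Starting from 3 we can reach 3, 5. That is one component of size 2.
Starting from 1 we can reach 1, 6, 11. That is one component of size 3.
Starting from 2 we can reach 2, 4, 8, 10. That is one component of size 4.
The largest has 4 vertices.

4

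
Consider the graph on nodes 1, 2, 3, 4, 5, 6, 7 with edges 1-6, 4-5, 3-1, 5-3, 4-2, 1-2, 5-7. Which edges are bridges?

1-6, 5-7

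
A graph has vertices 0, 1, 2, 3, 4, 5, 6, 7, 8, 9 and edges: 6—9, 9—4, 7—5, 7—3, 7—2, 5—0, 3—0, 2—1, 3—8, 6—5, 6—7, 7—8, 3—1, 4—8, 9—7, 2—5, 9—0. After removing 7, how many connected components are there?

With 7 gone, the remaining components are: {0, 1, 2, 3, 4, 5, 6, 8, 9}.
That is 1 component.

1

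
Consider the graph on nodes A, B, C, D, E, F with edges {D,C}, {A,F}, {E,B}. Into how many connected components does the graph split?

Starting from C we can reach C, D. That is one component of size 2.
Starting from B we can reach B, E. That is one component of size 2.
Starting from A we can reach A, F. That is one component of size 2.
Total: 3 components.

3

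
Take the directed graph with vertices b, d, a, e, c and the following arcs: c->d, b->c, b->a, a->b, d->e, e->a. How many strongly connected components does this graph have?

{a, b, c, d, e} are all mutually reachable — one SCC of size 5.
That gives 1 strongly connected component.

1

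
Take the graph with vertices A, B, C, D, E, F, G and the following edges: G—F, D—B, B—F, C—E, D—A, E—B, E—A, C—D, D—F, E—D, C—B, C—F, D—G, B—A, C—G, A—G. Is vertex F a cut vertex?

Deleting F leaves 1 component (was 1) (its neighbors B, C, D, G remain connected to each other), so F is not a cut vertex.

No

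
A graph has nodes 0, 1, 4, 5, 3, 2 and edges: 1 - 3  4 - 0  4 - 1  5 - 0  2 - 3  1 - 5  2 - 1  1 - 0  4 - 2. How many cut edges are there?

0

The edges on the cycle 4-2-3-1-4 are not bridges since each lies on that cycle.
Every edge lies on some cycle, so there are no bridges.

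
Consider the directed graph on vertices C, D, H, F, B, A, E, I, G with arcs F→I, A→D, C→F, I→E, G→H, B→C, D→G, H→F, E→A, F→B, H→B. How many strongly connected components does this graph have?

1

{A, B, C, D, E, F, G, H, I} are all mutually reachable — one SCC of size 9.
That gives 1 strongly connected component.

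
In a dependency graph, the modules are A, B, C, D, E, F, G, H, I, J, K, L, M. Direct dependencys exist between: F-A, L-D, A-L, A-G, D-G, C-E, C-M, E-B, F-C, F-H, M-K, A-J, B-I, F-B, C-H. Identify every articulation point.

Removing A increases the component count from 1 to 3, so A is a cut vertex.
Removing B increases the component count from 1 to 2, so B is a cut vertex.
Removing C increases the component count from 1 to 2, so C is a cut vertex.
Likewise F, M are cut vertices.
By contrast removing L leaves 1 component; it is not a cut vertex. No other vertex is a cut vertex either.

A, B, C, F, M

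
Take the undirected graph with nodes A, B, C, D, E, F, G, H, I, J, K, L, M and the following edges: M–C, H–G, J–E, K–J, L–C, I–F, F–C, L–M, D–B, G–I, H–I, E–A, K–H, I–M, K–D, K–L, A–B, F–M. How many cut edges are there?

The edges on the cycle H-G-I-H are not bridges since each lies on that cycle.
Every edge lies on some cycle, so there are no bridges.

0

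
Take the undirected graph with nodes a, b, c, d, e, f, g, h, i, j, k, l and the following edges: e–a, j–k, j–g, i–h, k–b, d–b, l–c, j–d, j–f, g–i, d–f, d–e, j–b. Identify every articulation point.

Removing d increases the component count from 2 to 3, so d is a cut vertex.
Removing e increases the component count from 2 to 3, so e is a cut vertex.
Removing g increases the component count from 2 to 3, so g is a cut vertex.
Likewise i, j are cut vertices.
By contrast removing h leaves 2 components; it is not a cut vertex. No other vertex is a cut vertex either.

d, e, g, i, j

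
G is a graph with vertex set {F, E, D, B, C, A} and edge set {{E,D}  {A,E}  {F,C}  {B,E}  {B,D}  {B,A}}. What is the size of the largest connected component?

4

Starting from C we can reach C, F. That is one component of size 2.
Starting from A we can reach A, B, D, E. That is one component of size 4.
The largest has 4 vertices.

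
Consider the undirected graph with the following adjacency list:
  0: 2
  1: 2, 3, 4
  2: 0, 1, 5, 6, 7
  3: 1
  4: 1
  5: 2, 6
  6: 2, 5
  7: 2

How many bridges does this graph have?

5

The edges on the cycle 6-2-5-6 are not bridges since each lies on that cycle.
But removing 2-0 disconnects 2 from 0; removing 1-3 disconnects 1 from 3; removing 1-4 disconnects 1 from 4; removing 2-7 disconnects 2 from 7 — these are bridges.
In total 5 edges are bridges.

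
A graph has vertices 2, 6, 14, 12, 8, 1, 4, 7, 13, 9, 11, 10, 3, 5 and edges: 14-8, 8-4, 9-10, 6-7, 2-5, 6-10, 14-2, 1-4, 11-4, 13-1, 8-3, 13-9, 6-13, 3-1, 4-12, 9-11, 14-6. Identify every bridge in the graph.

The edges on the cycle 14-6-13-9-11-4-8-14 are not bridges since each lies on that cycle.
But removing 7-6 disconnects 7 from 6; removing 5-2 disconnects 5 from 2; removing 14-2 disconnects 14 from 2; removing 4-12 disconnects 4 from 12 — these are bridges.

12-4, 14-2, 2-5, 6-7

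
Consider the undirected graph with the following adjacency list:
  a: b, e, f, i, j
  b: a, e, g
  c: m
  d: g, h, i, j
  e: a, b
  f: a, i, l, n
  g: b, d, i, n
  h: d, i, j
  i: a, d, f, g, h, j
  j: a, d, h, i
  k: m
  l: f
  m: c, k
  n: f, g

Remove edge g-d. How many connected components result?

g and d are still connected via g-i-d, so the component count stays at 2.

2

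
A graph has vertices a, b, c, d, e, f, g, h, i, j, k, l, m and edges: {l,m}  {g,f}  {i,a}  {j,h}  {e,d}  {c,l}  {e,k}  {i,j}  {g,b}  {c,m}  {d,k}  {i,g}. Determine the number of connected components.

3

Starting from c we can reach c, l, m. That is one component of size 3.
Starting from d we can reach d, e, k. That is one component of size 3.
Starting from a we can reach a, b, f, g, h, i, j. That is one component of size 7.
Total: 3 components.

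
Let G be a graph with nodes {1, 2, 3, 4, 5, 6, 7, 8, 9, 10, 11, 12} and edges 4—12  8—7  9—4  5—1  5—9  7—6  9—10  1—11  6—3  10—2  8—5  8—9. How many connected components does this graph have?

Starting from 1 we can reach 1, 2, 3, 4, 5, 6, 7, 8, 9, 10, 11, 12. That is one component of size 12.
Total: 1 component.

1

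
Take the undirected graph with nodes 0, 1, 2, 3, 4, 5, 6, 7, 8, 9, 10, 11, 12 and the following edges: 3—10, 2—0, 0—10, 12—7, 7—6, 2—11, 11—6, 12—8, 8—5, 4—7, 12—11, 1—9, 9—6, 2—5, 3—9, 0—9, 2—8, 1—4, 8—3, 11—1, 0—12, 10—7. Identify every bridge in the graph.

none

The edges on the cycle 0-12-8-3-9-6-7-10-0 are not bridges since each lies on that cycle.
Every edge lies on some cycle, so there are no bridges.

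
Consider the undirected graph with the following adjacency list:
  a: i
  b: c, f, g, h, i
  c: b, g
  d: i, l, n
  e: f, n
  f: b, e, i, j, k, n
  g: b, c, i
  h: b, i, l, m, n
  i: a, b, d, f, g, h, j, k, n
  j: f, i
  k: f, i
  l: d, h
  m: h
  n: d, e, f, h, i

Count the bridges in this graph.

2

The edges on the cycle f-n-h-l-d-i-f are not bridges since each lies on that cycle.
But removing i-a disconnects i from a; removing h-m disconnects h from m — these are bridges.
That makes 2 bridges.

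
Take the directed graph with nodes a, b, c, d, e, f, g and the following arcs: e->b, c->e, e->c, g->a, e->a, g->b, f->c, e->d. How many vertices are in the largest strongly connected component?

2

{c, e} are all mutually reachable — one SCC of size 2.
{g} is an SCC by itself.
{f} is an SCC by itself.
{d} is an SCC by itself.
{a} is an SCC by itself.
(and 1 more singleton SCC)
The largest has 2 vertices.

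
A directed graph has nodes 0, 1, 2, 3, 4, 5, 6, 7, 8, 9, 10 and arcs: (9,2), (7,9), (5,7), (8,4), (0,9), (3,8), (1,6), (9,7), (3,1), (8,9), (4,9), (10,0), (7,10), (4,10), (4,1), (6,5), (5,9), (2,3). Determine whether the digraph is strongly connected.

From 7 we can reach every vertex (0, 1, 2, 3, 4, 5, 6, 7, 8, 9, 10), and every vertex can reach 7 (0, 1, 2, 3, 4, 5, 6, 7, 8, 9, 10). So the whole graph is one strongly connected component.

Yes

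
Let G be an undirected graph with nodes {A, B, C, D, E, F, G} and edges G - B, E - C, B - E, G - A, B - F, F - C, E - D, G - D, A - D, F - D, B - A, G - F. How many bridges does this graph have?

The edges on the cycle B-F-C-E-B are not bridges since each lies on that cycle.
Every edge lies on some cycle, so there are no bridges.

0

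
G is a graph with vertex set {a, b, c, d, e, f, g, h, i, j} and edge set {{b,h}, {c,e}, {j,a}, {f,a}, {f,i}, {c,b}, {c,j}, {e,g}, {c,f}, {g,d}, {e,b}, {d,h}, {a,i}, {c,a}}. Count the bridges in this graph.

The edges on the cycle c-j-a-c are not bridges since each lies on that cycle.
Every edge lies on some cycle, so there are no bridges.

0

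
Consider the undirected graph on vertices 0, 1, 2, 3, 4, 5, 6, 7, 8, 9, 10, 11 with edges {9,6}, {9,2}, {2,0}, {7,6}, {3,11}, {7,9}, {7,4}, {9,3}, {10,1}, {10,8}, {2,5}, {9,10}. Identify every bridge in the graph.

0-2, 1-10, 10-8, 10-9, 11-3, 2-5, 2-9, 3-9, 4-7

The edges on the cycle 7-9-6-7 are not bridges since each lies on that cycle.
But removing 9—3 disconnects 9 from 3; removing 5—2 disconnects 5 from 2; removing 8—10 disconnects 8 from 10; removing 10—1 disconnects 10 from 1 — these are bridges.
In total 9 edges are bridges.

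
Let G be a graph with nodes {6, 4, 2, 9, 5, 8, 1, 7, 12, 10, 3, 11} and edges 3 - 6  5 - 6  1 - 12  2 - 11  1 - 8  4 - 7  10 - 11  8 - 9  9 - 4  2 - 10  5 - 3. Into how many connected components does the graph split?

3

Starting from 2 we can reach 2, 10, 11. That is one component of size 3.
Starting from 3 we can reach 3, 5, 6. That is one component of size 3.
Starting from 1 we can reach 1, 4, 7, 8, 9, 12. That is one component of size 6.
Total: 3 components.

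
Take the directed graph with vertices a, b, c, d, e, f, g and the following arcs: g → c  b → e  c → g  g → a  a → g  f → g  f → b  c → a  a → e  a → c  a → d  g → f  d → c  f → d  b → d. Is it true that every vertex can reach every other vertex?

There is no directed path from e to a, so the graph is not strongly connected.

No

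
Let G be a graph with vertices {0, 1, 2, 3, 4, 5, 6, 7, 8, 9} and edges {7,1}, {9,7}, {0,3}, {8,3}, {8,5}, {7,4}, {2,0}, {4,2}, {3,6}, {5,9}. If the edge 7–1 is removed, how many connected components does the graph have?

2

Before removal there is 1 component.
7–1 is a bridge — removing it separates 7's side from 1's side.
After removal: 2 components.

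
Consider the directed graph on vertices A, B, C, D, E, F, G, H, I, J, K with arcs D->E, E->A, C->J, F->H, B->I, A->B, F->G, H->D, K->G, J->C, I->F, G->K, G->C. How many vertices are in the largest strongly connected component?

{A, B, D, E, F, H, I} are all mutually reachable — one SCC of size 7.
{G, K} are all mutually reachable — one SCC of size 2.
{C, J} are all mutually reachable — one SCC of size 2.
The largest has 7 vertices.

7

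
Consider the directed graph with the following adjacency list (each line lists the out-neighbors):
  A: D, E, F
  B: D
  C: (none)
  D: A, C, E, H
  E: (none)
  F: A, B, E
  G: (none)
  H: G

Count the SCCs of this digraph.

{A, B, D, F} are all mutually reachable — one SCC of size 4.
{G} is an SCC by itself.
{H} is an SCC by itself.
{C} is an SCC by itself.
{E} is an SCC by itself.
That gives 5 strongly connected components.

5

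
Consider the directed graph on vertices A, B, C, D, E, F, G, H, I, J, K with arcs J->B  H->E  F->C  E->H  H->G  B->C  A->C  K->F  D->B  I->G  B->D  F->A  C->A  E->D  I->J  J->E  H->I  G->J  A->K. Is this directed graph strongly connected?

There is no directed path from D to J, so the graph is not strongly connected.

No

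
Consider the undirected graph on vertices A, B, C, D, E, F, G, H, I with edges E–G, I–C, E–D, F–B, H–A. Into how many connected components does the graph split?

4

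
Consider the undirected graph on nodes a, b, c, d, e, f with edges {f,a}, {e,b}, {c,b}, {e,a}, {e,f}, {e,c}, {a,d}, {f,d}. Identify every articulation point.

Removing e increases the component count from 1 to 2, so e is a cut vertex.
By contrast removing b leaves 1 component; it is not a cut vertex. No other vertex is a cut vertex either.

e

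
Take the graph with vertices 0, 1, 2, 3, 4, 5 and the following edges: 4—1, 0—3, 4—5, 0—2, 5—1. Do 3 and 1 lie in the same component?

The component containing 3 is {0, 2, 3}, and 1 is not in it.

No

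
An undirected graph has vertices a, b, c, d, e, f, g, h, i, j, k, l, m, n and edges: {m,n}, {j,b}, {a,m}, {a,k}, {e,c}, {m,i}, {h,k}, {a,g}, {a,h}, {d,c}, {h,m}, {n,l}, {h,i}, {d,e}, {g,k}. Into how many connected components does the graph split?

4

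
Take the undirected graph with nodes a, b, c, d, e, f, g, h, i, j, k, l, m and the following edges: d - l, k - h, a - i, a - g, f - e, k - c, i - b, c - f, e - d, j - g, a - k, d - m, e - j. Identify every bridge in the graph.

a-i, b-i, d-e, d-l, d-m, h-k

The edges on the cycle a-k-c-f-e-j-g-a are not bridges since each lies on that cycle.
But removing m - d disconnects m from d; removing k - h disconnects k from h; removing i - b disconnects i from b; removing l - d disconnects l from d — these are bridges.
In total 6 edges are bridges.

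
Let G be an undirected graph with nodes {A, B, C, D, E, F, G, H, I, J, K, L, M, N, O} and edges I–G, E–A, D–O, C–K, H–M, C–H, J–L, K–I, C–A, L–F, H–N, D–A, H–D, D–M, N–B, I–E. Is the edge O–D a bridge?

Removing O–D leaves no path between O and D: the component count goes from 2 to 3. So it is a bridge.

Yes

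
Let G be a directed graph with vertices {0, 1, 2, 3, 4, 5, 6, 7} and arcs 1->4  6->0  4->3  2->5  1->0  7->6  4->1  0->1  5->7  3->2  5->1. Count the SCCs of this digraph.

1

{0, 1, 2, 3, 4, 5, 6, 7} are all mutually reachable — one SCC of size 8.
That gives 1 strongly connected component.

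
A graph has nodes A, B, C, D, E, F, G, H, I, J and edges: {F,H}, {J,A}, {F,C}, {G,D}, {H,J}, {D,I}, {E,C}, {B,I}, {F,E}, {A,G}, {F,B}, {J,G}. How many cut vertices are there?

1

Removing F increases the component count from 1 to 2, so F is a cut vertex.
By contrast removing C leaves 1 component; it is not a cut vertex. No other vertex is a cut vertex either.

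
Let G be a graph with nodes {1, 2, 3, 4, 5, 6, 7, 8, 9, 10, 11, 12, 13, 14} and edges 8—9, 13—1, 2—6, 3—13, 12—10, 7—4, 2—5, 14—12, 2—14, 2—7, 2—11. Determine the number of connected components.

Starting from 8 we can reach 8, 9. That is one component of size 2.
Starting from 1 we can reach 1, 3, 13. That is one component of size 3.
Starting from 2 we can reach 2, 4, 5, 6, 7, 10, 11, 12, 14. That is one component of size 9.
Total: 3 components.

3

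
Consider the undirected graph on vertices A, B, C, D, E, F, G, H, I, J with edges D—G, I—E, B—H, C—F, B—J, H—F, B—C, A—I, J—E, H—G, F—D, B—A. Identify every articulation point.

B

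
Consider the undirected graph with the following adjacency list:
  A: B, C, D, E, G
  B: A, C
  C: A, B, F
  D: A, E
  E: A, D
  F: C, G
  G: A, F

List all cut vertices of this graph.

A

Removing A increases the component count from 1 to 2, so A is a cut vertex.
By contrast removing E leaves 1 component; it is not a cut vertex. No other vertex is a cut vertex either.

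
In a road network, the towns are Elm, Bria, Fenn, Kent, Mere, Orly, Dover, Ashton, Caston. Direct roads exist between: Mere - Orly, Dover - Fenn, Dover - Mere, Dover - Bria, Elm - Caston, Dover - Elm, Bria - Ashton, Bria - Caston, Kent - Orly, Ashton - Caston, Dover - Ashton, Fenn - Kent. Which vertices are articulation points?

Dover

Removing Dover increases the component count from 1 to 2, so Dover is a cut vertex.
By contrast removing Caston leaves 1 component; it is not a cut vertex. No other vertex is a cut vertex either.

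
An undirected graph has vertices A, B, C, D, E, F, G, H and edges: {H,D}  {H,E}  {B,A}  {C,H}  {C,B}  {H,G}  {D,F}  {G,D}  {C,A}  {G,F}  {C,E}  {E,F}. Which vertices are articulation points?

C

Removing C increases the component count from 1 to 2, so C is a cut vertex.
By contrast removing D leaves 1 component; it is not a cut vertex. No other vertex is a cut vertex either.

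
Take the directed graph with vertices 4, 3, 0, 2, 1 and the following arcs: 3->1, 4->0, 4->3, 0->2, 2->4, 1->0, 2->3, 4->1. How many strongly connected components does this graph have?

{0, 1, 2, 3, 4} are all mutually reachable — one SCC of size 5.
That gives 1 strongly connected component.

1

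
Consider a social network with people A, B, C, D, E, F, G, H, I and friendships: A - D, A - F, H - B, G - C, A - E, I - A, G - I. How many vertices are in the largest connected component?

7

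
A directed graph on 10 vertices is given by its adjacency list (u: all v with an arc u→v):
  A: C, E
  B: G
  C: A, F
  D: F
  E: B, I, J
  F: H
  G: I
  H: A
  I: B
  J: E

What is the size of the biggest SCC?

{A, C, F, H} are all mutually reachable — one SCC of size 4.
{B, G, I} are all mutually reachable — one SCC of size 3.
{E, J} are all mutually reachable — one SCC of size 2.
{D} is an SCC by itself.
The largest has 4 vertices.

4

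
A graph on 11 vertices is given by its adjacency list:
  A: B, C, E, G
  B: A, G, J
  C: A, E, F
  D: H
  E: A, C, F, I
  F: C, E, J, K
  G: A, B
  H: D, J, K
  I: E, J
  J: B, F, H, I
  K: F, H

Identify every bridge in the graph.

D-H

The edges on the cycle J-H-K-F-E-I-J are not bridges since each lies on that cycle.
But removing D-H disconnects D from H — this is a bridge.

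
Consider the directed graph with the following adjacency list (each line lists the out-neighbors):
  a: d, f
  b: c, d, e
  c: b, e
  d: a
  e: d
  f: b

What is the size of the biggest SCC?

6

{a, b, c, d, e, f} are all mutually reachable — one SCC of size 6.
The largest has 6 vertices.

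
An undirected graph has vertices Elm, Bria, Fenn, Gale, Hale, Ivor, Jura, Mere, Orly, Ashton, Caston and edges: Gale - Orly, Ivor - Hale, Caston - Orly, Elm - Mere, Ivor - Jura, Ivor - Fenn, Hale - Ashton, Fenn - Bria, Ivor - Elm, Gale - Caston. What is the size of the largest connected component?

8

Starting from Gale we can reach Gale, Orly, Caston. That is one component of size 3.
Starting from Elm we can reach Elm, Bria, Fenn, Hale, Ivor, Jura, Mere, Ashton. That is one component of size 8.
The largest has 8 vertices.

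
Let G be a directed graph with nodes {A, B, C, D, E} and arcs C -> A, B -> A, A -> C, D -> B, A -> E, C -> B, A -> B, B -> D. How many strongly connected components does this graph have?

2

{A, B, C, D} are all mutually reachable — one SCC of size 4.
{E} is an SCC by itself.
That gives 2 strongly connected components.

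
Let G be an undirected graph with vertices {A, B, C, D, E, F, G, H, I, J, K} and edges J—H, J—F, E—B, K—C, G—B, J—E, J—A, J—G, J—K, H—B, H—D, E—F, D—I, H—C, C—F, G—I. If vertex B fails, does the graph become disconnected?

No

Deleting B leaves 1 component (was 1) (its neighbors E, G, H remain connected to each other), so B is not a cut vertex.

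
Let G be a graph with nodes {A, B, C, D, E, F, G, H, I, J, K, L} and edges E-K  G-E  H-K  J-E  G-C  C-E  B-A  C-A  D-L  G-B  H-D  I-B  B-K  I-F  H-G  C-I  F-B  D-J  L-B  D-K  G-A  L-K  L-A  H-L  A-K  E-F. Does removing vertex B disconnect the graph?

Deleting B leaves 1 component (was 1) (its neighbors A, F, G, I, K, L remain connected to each other), so B is not a cut vertex.

No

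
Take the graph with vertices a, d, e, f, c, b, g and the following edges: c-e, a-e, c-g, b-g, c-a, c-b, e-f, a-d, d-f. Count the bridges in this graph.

The edges on the cycle c-b-g-c are not bridges since each lies on that cycle.
Every edge lies on some cycle, so there are no bridges.

0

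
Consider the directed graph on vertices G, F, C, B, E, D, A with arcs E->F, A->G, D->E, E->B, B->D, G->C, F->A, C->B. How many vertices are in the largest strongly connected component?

7

{A, B, C, D, E, F, G} are all mutually reachable — one SCC of size 7.
The largest has 7 vertices.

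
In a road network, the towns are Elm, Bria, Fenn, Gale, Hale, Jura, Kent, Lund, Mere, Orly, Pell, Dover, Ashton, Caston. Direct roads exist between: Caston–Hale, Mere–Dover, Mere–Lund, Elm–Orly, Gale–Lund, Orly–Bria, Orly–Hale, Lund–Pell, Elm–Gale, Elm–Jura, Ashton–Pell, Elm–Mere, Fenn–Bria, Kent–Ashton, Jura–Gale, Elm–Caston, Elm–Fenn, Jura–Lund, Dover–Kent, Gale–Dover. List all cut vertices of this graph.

Elm

Removing Elm increases the component count from 1 to 2, so Elm is a cut vertex.
By contrast removing Caston leaves 1 component; it is not a cut vertex. No other vertex is a cut vertex either.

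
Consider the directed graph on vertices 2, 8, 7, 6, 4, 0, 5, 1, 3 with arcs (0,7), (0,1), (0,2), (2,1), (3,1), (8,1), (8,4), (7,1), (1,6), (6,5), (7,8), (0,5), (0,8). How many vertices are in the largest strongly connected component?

{3} is an SCC by itself.
{7} is an SCC by itself.
{0} is an SCC by itself.
{6} is an SCC by itself.
{4} is an SCC by itself.
(and 4 more singleton SCCs)
The largest has 1 vertex.

1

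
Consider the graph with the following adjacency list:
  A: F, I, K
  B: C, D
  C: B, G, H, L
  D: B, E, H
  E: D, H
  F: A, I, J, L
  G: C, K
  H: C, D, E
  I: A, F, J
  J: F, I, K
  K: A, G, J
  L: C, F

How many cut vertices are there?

1

Removing C increases the component count from 1 to 2, so C is a cut vertex.
By contrast removing L leaves 1 component; it is not a cut vertex. No other vertex is a cut vertex either.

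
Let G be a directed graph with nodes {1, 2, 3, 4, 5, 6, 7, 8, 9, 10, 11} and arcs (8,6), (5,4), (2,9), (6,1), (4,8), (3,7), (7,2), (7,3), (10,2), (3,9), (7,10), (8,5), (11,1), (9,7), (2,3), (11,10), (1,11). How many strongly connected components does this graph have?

{2, 3, 7, 9, 10} are all mutually reachable — one SCC of size 5.
{4, 5, 8} are all mutually reachable — one SCC of size 3.
{1, 11} are all mutually reachable — one SCC of size 2.
{6} is an SCC by itself.
That gives 4 strongly connected components.

4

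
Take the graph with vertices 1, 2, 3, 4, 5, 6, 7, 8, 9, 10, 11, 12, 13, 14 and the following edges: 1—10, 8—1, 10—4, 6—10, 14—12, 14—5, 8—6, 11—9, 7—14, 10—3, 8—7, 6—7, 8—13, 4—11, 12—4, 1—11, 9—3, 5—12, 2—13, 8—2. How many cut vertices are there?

Removing 8 increases the component count from 1 to 2, so 8 is a cut vertex.
By contrast removing 5 leaves 1 component; it is not a cut vertex. No other vertex is a cut vertex either.

1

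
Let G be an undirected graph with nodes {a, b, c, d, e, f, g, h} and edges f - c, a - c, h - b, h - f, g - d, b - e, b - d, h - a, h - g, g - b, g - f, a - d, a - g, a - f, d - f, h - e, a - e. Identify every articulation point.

Removing h, for instance, still leaves 1 component. No single vertex removal increases the component count — the graph has no articulation points.

none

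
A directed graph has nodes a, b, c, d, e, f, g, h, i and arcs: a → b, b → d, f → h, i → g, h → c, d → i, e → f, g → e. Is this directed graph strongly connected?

There is no directed path from b to a, so the graph is not strongly connected.

No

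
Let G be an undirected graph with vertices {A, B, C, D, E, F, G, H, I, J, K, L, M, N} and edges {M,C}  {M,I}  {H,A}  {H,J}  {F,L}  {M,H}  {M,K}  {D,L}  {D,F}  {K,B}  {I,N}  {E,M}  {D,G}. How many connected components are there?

2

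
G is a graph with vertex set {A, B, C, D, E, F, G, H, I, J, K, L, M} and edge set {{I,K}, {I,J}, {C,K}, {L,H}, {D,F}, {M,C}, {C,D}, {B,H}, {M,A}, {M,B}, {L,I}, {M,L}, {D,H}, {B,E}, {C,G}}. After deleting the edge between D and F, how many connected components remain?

Before removal there is 1 component.
D–F is a bridge — removing it separates D's side from F's side.
After removal: 2 components.

2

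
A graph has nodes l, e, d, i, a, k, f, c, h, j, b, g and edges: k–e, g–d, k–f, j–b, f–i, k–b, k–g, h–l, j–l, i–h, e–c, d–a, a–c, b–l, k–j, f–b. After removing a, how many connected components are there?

With a gone, the remaining components are: {b, c, d, e, f, g, h, i, j, k, l}.
That is 1 component.

1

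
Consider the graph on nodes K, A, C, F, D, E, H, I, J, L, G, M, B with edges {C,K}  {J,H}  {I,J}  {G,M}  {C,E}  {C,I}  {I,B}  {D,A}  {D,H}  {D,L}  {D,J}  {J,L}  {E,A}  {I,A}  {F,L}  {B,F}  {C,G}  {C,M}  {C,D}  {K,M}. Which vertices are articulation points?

Removing C increases the component count from 1 to 2, so C is a cut vertex.
By contrast removing H leaves 1 component; it is not a cut vertex. No other vertex is a cut vertex either.

C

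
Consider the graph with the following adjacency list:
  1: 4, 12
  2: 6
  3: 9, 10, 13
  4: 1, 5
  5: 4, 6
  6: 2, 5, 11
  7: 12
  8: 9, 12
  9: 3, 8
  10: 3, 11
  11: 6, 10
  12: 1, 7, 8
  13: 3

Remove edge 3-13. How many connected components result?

Before removal there is 1 component.
3-13 is a bridge — removing it separates 3's side from 13's side.
After removal: 2 components.

2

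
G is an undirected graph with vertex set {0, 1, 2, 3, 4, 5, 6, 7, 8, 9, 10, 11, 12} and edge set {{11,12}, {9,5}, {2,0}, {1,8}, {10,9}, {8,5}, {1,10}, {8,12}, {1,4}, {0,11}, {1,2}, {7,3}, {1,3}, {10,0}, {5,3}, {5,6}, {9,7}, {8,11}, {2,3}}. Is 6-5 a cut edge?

Yes

Removing 6-5 leaves no path between 6 and 5: the component count goes from 1 to 2. So it is a bridge.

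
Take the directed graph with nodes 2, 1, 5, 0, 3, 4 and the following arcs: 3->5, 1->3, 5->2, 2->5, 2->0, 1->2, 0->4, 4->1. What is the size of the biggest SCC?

{0, 1, 2, 3, 4, 5} are all mutually reachable — one SCC of size 6.
The largest has 6 vertices.

6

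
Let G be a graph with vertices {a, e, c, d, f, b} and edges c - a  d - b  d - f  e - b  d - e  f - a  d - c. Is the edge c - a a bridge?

After removing c - a, the path c-d-f-a still connects them, so the edge is not a bridge.

No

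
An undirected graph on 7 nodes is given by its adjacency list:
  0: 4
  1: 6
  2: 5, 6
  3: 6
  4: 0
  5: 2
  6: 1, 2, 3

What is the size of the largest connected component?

5

Starting from 0 we can reach 0, 4. That is one component of size 2.
Starting from 1 we can reach 1, 2, 3, 5, 6. That is one component of size 5.
The largest has 5 vertices.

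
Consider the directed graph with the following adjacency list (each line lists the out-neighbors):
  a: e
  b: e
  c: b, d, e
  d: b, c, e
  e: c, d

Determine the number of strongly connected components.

{b, c, d, e} are all mutually reachable — one SCC of size 4.
{a} is an SCC by itself.
That gives 2 strongly connected components.

2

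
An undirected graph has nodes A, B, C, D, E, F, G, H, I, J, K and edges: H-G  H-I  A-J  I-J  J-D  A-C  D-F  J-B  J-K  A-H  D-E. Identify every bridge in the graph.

A-C, B-J, D-E, D-F, D-J, G-H, J-K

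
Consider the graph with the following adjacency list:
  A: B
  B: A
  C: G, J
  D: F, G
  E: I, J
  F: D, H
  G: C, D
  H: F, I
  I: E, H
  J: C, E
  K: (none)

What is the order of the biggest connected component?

K is isolated — a component by itself.
Starting from A we can reach A, B. That is one component of size 2.
Starting from C we can reach C, D, E, F, G, H, I, J. That is one component of size 8.
The largest has 8 vertices.

8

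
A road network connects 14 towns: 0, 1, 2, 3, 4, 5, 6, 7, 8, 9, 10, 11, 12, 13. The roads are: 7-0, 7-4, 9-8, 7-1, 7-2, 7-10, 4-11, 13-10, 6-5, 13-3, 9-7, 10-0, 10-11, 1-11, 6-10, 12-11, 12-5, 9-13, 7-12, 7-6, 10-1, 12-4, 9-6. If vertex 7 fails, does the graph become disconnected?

Deleting 7 raises the number of components from 1 to 2, so 7 is a cut vertex.

Yes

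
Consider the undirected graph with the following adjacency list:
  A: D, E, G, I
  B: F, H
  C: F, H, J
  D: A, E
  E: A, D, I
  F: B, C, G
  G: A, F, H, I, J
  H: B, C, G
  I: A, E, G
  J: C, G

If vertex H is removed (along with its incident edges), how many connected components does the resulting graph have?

1

With H gone, the remaining components are: {A, B, C, D, E, F, G, I, J}.
That is 1 component.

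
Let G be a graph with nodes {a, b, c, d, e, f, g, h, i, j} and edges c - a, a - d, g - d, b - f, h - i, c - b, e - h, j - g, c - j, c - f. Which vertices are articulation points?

Removing c increases the component count from 2 to 3, so c is a cut vertex.
Removing h increases the component count from 2 to 3, so h is a cut vertex.
By contrast removing f leaves 2 components; it is not a cut vertex. No other vertex is a cut vertex either.

c, h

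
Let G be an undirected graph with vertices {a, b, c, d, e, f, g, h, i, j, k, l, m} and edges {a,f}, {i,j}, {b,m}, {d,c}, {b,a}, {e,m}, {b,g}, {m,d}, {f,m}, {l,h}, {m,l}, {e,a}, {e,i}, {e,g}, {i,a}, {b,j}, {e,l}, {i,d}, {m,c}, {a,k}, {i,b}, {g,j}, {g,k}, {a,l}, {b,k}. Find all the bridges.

h-l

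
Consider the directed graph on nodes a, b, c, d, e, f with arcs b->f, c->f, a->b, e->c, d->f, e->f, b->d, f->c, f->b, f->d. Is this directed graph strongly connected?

There is no directed path from d to e, so the graph is not strongly connected.

No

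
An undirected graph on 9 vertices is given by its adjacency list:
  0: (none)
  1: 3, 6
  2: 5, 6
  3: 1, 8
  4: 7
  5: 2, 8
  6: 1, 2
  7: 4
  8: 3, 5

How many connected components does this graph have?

0 is isolated — a component by itself.
Starting from 4 we can reach 4, 7. That is one component of size 2.
Starting from 1 we can reach 1, 2, 3, 5, 6, 8. That is one component of size 6.
Total: 3 components.

3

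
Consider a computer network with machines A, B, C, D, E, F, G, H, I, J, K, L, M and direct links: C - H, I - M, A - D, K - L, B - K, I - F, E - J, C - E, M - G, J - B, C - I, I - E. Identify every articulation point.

B, C, E, I, J, K, M

Removing B increases the component count from 2 to 3, so B is a cut vertex.
Removing C increases the component count from 2 to 3, so C is a cut vertex.
Removing E increases the component count from 2 to 3, so E is a cut vertex.
Likewise I, J, K, M are cut vertices.
By contrast removing H leaves 2 components; it is not a cut vertex. No other vertex is a cut vertex either.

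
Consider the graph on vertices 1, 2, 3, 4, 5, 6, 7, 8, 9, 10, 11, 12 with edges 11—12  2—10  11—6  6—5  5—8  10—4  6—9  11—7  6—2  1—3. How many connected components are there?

2

Starting from 1 we can reach 1, 3. That is one component of size 2.
Starting from 2 we can reach 2, 4, 5, 6, 7, 8, 9, 10, 11, 12. That is one component of size 10.
Total: 2 components.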